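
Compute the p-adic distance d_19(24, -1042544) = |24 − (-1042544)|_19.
d_19(24, -1042544) = 1/130321

Step 1 — x − y = 24 − (-1042544) = 1042568. Step 2 — v_19(1042568) = 4 (factor: 1042568 = (19^4 · 8); the sign does not affect v_p). Step 3 — |x − y|_19 = 19^{-4} = 1/130321.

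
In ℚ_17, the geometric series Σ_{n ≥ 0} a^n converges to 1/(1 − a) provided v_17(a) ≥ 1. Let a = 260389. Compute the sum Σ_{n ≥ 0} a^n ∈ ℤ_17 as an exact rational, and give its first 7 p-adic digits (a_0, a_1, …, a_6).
Σ a^n = 1/(1 − a) = -1/260388;  first 7 digits = (1, 0, 0, 2, 3, 0, 4)

v_17(a) = 3 ≥ 1, so the series converges in ℤ_17 to 1/(1 − a) = 1/(1 − 260389) = -1/260388. Expand this rational in ℤ_17: compute digits iteratively via d_i = x_i mod 17, x_{i+1} = (x_i − d_i)/17. The first 7 digits are (1, 0, 0, 2, 3, 0, 4).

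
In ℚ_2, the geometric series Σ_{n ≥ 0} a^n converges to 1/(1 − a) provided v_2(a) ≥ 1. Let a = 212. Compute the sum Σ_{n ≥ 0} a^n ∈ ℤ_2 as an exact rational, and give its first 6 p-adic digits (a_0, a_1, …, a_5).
Σ a^n = 1/(1 − a) = -1/211;  first 6 digits = (1, 0, 1, 0, 0, 1)

v_2(a) = 2 ≥ 1, so the series converges in ℤ_2 to 1/(1 − a) = 1/(1 − 212) = -1/211. Expand this rational in ℤ_2: compute digits iteratively via d_i = x_i mod 2, x_{i+1} = (x_i − d_i)/2. The first 6 digits are (1, 0, 1, 0, 0, 1).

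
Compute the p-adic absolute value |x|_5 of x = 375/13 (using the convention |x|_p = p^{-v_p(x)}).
|375/13|_5 = 1/125

Step 1 — compute v_5(x) by factoring powers of 5 out of the numerator and denominator: v_5(375/13) = 3. Step 2 — apply |x|_p = p^{-v_p(x)} = 5^{-3} = 1/125.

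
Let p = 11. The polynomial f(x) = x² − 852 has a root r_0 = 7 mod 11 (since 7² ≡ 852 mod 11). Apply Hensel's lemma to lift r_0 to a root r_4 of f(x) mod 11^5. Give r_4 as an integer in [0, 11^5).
r_4 = 129906 (mod 161051)

Hensel's recurrence: r_{i+1} = r_i − f(r_i)·(f′(r_i))^{-1} mod 11^{i+2}, with f′(x) = 2x. Iterate:
  r_0 = 7 (mod 11)
  r_1 = 73 (mod 121)
  r_2 = 799 (mod 1331)
  r_3 = 12778 (mod 14641)
  r_4 = 129906 (mod 161051)
Final: r_4 = 129906, and one checks f(r_4) ≡ 0 mod 11^5.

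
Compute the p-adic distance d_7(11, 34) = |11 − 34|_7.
d_7(11, 34) = 1

Step 1 — x − y = 11 − 34 = -23. Step 2 — v_7(-23) = 0 (factor: -23 = −(7^0 · 23); the sign does not affect v_p). Step 3 — |x − y|_7 = 7^{0} = 1.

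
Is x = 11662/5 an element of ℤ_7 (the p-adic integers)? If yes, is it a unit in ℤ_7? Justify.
x ∈ ℤ_7 but not a unit; v_7(x) = 3 > 0

ℤ_7 = {x ∈ ℚ_7 : v_7(x) ≥ 0} and ℤ_7^× = {x ∈ ℤ_7 : v_7(x) = 0}. Here v_7(11662/5) = v_7(num) − v_7(den) = 3; compare against these criteria.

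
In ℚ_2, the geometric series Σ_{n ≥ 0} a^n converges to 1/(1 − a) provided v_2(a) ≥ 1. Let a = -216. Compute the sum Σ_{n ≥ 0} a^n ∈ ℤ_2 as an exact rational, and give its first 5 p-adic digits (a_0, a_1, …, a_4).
Σ a^n = 1/(1 − a) = 1/217;  first 5 digits = (1, 0, 0, 1, 0)

v_2(a) = 3 ≥ 1, so the series converges in ℤ_2 to 1/(1 − a) = 1/(1 − (-216)) = 1/217. Expand this rational in ℤ_2: compute digits iteratively via d_i = x_i mod 2, x_{i+1} = (x_i − d_i)/2. The first 5 digits are (1, 0, 0, 1, 0).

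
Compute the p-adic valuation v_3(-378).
v_3(-378) = 3

v_3(n) is the largest exponent k such that 3^k divides n. Factor out: -378 = -3^3 · 14. (Sign doesn't affect v_p.) So v_3(-378) = 3.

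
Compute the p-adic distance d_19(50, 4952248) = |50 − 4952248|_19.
d_19(50, 4952248) = 1/2476099

Step 1 — x − y = 50 − 4952248 = -4952198. Step 2 — v_19(-4952198) = 5 (factor: -4952198 = −(19^5 · 2); the sign does not affect v_p). Step 3 — |x − y|_19 = 19^{-5} = 1/2476099.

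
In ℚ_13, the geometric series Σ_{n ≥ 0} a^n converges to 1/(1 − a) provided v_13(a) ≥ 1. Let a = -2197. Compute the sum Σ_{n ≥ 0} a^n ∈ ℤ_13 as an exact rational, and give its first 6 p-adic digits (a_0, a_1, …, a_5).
Σ a^n = 1/(1 − a) = 1/2198;  first 6 digits = (1, 0, 0, 12, 12, 12)

v_13(a) = 3 ≥ 1, so the series converges in ℤ_13 to 1/(1 − a) = 1/(1 − (-2197)) = 1/2198. Expand this rational in ℤ_13: compute digits iteratively via d_i = x_i mod 13, x_{i+1} = (x_i − d_i)/13. The first 6 digits are (1, 0, 0, 12, 12, 12).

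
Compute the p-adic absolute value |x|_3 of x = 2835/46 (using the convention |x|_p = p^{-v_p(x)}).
|2835/46|_3 = 1/81

Step 1 — compute v_3(x) by factoring powers of 3 out of the numerator and denominator: v_3(2835/46) = 4. Step 2 — apply |x|_p = p^{-v_p(x)} = 3^{-4} = 1/81.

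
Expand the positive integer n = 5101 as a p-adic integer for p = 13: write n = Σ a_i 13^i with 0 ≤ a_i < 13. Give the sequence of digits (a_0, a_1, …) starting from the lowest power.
(a_0, a_1, …) = (5, 2, 4, 2)

Repeated division by 13 gives the digits low-to-high: 5101 = 5 + 2·13^1 + 4·13^2 + 2·13^3. Digit sequence: (5, 2, 4, 2).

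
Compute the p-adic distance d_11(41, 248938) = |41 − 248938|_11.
d_11(41, 248938) = 1/14641

Step 1 — x − y = 41 − 248938 = -248897. Step 2 — v_11(-248897) = 4 (factor: -248897 = −(11^4 · 17); the sign does not affect v_p). Step 3 — |x − y|_11 = 11^{-4} = 1/14641.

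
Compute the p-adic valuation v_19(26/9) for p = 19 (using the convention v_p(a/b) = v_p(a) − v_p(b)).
v_19(26/9) = 0

Factor powers of 19 from the numerator and denominator of the reduced fraction: 26 = 19^0 · 26 and 9 = 19^0 · 9. Apply v_p(a/b) = v_p(a) − v_p(b): v_19(26/9) = 0 − 0 = 0.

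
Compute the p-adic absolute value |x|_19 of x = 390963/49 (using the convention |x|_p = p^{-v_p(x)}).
|390963/49|_19 = 1/130321

Step 1 — compute v_19(x) by factoring powers of 19 out of the numerator and denominator: v_19(390963/49) = 4. Step 2 — apply |x|_p = p^{-v_p(x)} = 19^{-4} = 1/130321.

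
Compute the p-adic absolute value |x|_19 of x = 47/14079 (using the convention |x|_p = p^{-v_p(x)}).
|47/14079|_19 = 361

Step 1 — compute v_19(x) by factoring powers of 19 out of the numerator and denominator: v_19(47/14079) = -2. Step 2 — apply |x|_p = p^{-v_p(x)} = 19^{2} = 361.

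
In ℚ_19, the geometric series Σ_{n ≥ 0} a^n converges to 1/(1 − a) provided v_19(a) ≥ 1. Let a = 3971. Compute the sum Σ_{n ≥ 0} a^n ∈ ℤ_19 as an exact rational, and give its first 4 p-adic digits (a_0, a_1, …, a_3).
Σ a^n = 1/(1 − a) = -1/3970;  first 4 digits = (1, 0, 11, 0)

v_19(a) = 2 ≥ 1, so the series converges in ℤ_19 to 1/(1 − a) = 1/(1 − 3971) = -1/3970. Expand this rational in ℤ_19: compute digits iteratively via d_i = x_i mod 19, x_{i+1} = (x_i − d_i)/19. The first 4 digits are (1, 0, 11, 0).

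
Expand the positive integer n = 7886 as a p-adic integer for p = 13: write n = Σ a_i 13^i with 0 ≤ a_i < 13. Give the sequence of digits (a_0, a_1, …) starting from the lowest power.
(a_0, a_1, …) = (8, 8, 7, 3)

Repeated division by 13 gives the digits low-to-high: 7886 = 8 + 8·13^1 + 7·13^2 + 3·13^3. Digit sequence: (8, 8, 7, 3).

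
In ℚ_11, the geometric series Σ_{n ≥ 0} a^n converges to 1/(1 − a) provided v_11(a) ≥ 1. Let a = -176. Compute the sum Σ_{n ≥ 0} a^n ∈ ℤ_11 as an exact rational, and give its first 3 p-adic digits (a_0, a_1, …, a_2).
Σ a^n = 1/(1 − a) = 1/177;  first 3 digits = (1, 6, 1)

v_11(a) = 1 ≥ 1, so the series converges in ℤ_11 to 1/(1 − a) = 1/(1 − (-176)) = 1/177. Expand this rational in ℤ_11: compute digits iteratively via d_i = x_i mod 11, x_{i+1} = (x_i − d_i)/11. The first 3 digits are (1, 6, 1).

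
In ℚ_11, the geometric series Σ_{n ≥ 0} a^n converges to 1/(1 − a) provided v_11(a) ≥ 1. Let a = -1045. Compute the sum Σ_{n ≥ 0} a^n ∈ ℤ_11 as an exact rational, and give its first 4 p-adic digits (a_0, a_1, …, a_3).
Σ a^n = 1/(1 − a) = 1/1046;  first 4 digits = (1, 4, 7, 3)

v_11(a) = 1 ≥ 1, so the series converges in ℤ_11 to 1/(1 − a) = 1/(1 − (-1045)) = 1/1046. Expand this rational in ℤ_11: compute digits iteratively via d_i = x_i mod 11, x_{i+1} = (x_i − d_i)/11. The first 4 digits are (1, 4, 7, 3).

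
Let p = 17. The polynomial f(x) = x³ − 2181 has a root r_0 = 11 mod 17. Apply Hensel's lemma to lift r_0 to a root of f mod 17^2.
r_1 = 249 (mod 289)

Hensel: r_{i+1} = r_i − f(r_i)/f′(r_i) mod 17^{i+2}, where f′(x) = 3x². Iterate:
  r_0 = 11 (mod 17)
  r_1 = 249 (mod 289)
Final: r = 249 with f(r) ≡ 0 mod 17^2.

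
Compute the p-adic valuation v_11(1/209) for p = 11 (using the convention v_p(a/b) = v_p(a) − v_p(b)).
v_11(1/209) = -1

Factor powers of 11 from the numerator and denominator of the reduced fraction: 1 = 11^0 · 1 and 209 = 11^1 · 19. Apply v_p(a/b) = v_p(a) − v_p(b): v_11(1/209) = 0 − 1 = -1.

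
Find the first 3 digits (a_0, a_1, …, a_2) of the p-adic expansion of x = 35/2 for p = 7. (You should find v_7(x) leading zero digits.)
(a_0, …, a_2) = (0, 6, 3)

v_7(35/2) = 1, so a_0 = ... = a_0 = 0. Factor out: x = 7^1 · u with u = 5/2 a unit in ℤ_7. Expand u iteratively via a_{v+i} = u_i mod 7, u_{i+1} = (u_i − a_{v+i})/7:
  u_0 = 5/2;  a_1 = 6;  u_1 = (u_0 − 6)/7 = -1/2
  u_1 = -1/2;  a_2 = 3;  u_2 = (u_1 − 3)/7 = -1/2
Digits: (0, 6, 3).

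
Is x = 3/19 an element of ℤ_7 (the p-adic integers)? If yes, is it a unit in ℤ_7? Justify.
x ∈ ℤ_7^× (unit); v_7(x) = 0

ℤ_7 = {x ∈ ℚ_7 : v_7(x) ≥ 0} and ℤ_7^× = {x ∈ ℤ_7 : v_7(x) = 0}. Here v_7(3/19) = v_7(num) − v_7(den) = 0; compare against these criteria.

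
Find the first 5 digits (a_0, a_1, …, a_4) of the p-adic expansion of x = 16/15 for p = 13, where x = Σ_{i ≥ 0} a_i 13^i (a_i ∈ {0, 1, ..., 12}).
(a_0, …, a_4) = (8, 9, 1, 12, 6)

v_13(16/15) = 0 (numerator and denominator both coprime to 13), so x ∈ ℤ_13^×. Compute digits iteratively via a_i = x_i mod 13, x_{i+1} = (x_i − a_i)/13, with x_0 = x:
  x_0 = 16/15;  a_0 = 8;  x_1 = (x_0 − 8)/13 = -8/15
  x_1 = -8/15;  a_1 = 9;  x_2 = (x_1 − 9)/13 = -11/15
  x_2 = -11/15;  a_2 = 1;  x_3 = (x_2 − 1)/13 = -2/15
  x_3 = -2/15;  a_3 = 12;  x_4 = (x_3 − 12)/13 = -14/15
  x_4 = -14/15;  a_4 = 6;  x_5 = (x_4 − 6)/13 = -8/15
Digits: (8, 9, 1, 12, 6).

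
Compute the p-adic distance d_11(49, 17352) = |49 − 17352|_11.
d_11(49, 17352) = 1/1331

Step 1 — x − y = 49 − 17352 = -17303. Step 2 — v_11(-17303) = 3 (factor: -17303 = −(11^3 · 13); the sign does not affect v_p). Step 3 — |x − y|_11 = 11^{-3} = 1/1331.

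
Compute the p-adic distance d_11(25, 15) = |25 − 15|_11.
d_11(25, 15) = 1

Step 1 — x − y = 25 − 15 = 10. Step 2 — v_11(10) = 0 (factor: 10 = (11^0 · 10); the sign does not affect v_p). Step 3 — |x − y|_11 = 11^{0} = 1.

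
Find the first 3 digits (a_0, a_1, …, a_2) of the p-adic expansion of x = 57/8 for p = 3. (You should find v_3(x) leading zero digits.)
(a_0, …, a_2) = (0, 2, 2)

v_3(57/8) = 1, so a_0 = ... = a_0 = 0. Factor out: x = 3^1 · u with u = 19/8 a unit in ℤ_3. Expand u iteratively via a_{v+i} = u_i mod 3, u_{i+1} = (u_i − a_{v+i})/3:
  u_0 = 19/8;  a_1 = 2;  u_1 = (u_0 − 2)/3 = 1/8
  u_1 = 1/8;  a_2 = 2;  u_2 = (u_1 − 2)/3 = -5/8
Digits: (0, 2, 2).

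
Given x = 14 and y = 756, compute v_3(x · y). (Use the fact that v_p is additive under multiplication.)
v_3(10584) = 3

v_p(x) = 0 (factor: 14 = 3^0 · 14); v_p(y) = 3 (factor: 756 = 3^3 · 28). Additivity: v_p(xy) = v_p(x) + v_p(y) = 0 + 3 = 3. (Direct check: xy = 10584 = 3^3 · (392).)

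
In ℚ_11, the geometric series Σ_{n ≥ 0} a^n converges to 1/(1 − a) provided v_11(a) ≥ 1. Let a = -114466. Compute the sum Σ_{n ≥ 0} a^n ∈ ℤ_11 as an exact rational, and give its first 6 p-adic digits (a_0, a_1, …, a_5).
Σ a^n = 1/(1 − a) = 1/114467;  first 6 digits = (1, 0, 0, 2, 3, 10)

v_11(a) = 3 ≥ 1, so the series converges in ℤ_11 to 1/(1 − a) = 1/(1 − (-114466)) = 1/114467. Expand this rational in ℤ_11: compute digits iteratively via d_i = x_i mod 11, x_{i+1} = (x_i − d_i)/11. The first 6 digits are (1, 0, 0, 2, 3, 10).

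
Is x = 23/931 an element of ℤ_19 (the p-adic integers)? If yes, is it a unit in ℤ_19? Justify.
x ∉ ℤ_19 (v_19(x) = -1 < 0)

ℤ_19 = {x ∈ ℚ_19 : v_19(x) ≥ 0} and ℤ_19^× = {x ∈ ℤ_19 : v_19(x) = 0}. Here v_19(23/931) = v_19(num) − v_19(den) = -1; compare against these criteria.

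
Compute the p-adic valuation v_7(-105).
v_7(-105) = 1

v_7(n) is the largest exponent k such that 7^k divides n. Factor out: -105 = -7^1 · 15. (Sign doesn't affect v_p.) So v_7(-105) = 1.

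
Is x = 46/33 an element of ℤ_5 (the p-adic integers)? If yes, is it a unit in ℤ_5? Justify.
x ∈ ℤ_5^× (unit); v_5(x) = 0

ℤ_5 = {x ∈ ℚ_5 : v_5(x) ≥ 0} and ℤ_5^× = {x ∈ ℤ_5 : v_5(x) = 0}. Here v_5(46/33) = v_5(num) − v_5(den) = 0; compare against these criteria.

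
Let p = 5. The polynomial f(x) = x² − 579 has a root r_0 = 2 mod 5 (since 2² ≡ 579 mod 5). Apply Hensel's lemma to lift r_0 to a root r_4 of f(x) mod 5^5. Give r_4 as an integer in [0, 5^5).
r_4 = 302 (mod 3125)

Hensel's recurrence: r_{i+1} = r_i − f(r_i)·(f′(r_i))^{-1} mod 5^{i+2}, with f′(x) = 2x. Iterate:
  r_0 = 2 (mod 5)
  r_1 = 2 (mod 25)
  r_2 = 52 (mod 125)
  r_3 = 302 (mod 625)
  r_4 = 302 (mod 3125)
Final: r_4 = 302, and one checks f(r_4) ≡ 0 mod 5^5.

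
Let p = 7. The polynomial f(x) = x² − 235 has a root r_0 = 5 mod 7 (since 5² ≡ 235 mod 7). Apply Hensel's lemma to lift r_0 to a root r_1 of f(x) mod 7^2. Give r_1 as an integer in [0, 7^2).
r_1 = 26 (mod 49)

Hensel's recurrence: r_{i+1} = r_i − f(r_i)·(f′(r_i))^{-1} mod 7^{i+2}, with f′(x) = 2x. Iterate:
  r_0 = 5 (mod 7)
  r_1 = 26 (mod 49)
Final: r_1 = 26, and one checks f(r_1) ≡ 0 mod 7^2.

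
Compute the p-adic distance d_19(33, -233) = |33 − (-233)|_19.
d_19(33, -233) = 1/19

Step 1 — x − y = 33 − (-233) = 266. Step 2 — v_19(266) = 1 (factor: 266 = (19^1 · 14); the sign does not affect v_p). Step 3 — |x − y|_19 = 19^{-1} = 1/19.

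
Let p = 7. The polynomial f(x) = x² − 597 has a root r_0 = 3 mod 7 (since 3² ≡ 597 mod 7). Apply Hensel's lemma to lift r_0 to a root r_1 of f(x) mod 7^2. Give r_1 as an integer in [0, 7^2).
r_1 = 3 (mod 49)

Hensel's recurrence: r_{i+1} = r_i − f(r_i)·(f′(r_i))^{-1} mod 7^{i+2}, with f′(x) = 2x. Iterate:
  r_0 = 3 (mod 7)
  r_1 = 3 (mod 49)
Final: r_1 = 3, and one checks f(r_1) ≡ 0 mod 7^2.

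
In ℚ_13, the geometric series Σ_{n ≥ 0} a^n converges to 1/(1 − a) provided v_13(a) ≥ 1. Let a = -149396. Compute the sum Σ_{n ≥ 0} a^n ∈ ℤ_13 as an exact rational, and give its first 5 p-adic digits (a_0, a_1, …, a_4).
Σ a^n = 1/(1 − a) = 1/149397;  first 5 digits = (1, 0, 0, 10, 7)

v_13(a) = 3 ≥ 1, so the series converges in ℤ_13 to 1/(1 − a) = 1/(1 − (-149396)) = 1/149397. Expand this rational in ℤ_13: compute digits iteratively via d_i = x_i mod 13, x_{i+1} = (x_i − d_i)/13. The first 5 digits are (1, 0, 0, 10, 7).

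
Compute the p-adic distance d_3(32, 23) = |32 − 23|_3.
d_3(32, 23) = 1/9

Step 1 — x − y = 32 − 23 = 9. Step 2 — v_3(9) = 2 (factor: 9 = (3^2 · 1); the sign does not affect v_p). Step 3 — |x − y|_3 = 3^{-2} = 1/9.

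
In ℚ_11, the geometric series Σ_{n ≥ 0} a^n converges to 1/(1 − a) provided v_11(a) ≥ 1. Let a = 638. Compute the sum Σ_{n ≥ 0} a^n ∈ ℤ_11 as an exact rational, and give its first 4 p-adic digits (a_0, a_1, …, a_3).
Σ a^n = 1/(1 − a) = -1/637;  first 4 digits = (1, 3, 3, 3)

v_11(a) = 1 ≥ 1, so the series converges in ℤ_11 to 1/(1 − a) = 1/(1 − 638) = -1/637. Expand this rational in ℤ_11: compute digits iteratively via d_i = x_i mod 11, x_{i+1} = (x_i − d_i)/11. The first 4 digits are (1, 3, 3, 3).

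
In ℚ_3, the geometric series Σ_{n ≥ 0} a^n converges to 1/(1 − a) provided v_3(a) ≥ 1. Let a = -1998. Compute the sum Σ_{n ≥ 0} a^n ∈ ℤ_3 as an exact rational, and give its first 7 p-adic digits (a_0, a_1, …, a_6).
Σ a^n = 1/(1 − a) = 1/1999;  first 7 digits = (1, 0, 0, 1, 2, 0, 1)

v_3(a) = 3 ≥ 1, so the series converges in ℤ_3 to 1/(1 − a) = 1/(1 − (-1998)) = 1/1999. Expand this rational in ℤ_3: compute digits iteratively via d_i = x_i mod 3, x_{i+1} = (x_i − d_i)/3. The first 7 digits are (1, 0, 0, 1, 2, 0, 1).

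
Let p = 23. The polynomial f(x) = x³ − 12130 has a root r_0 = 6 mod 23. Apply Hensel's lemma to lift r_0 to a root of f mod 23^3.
r_2 = 7826 (mod 12167)

Hensel: r_{i+1} = r_i − f(r_i)/f′(r_i) mod 23^{i+2}, where f′(x) = 3x². Iterate:
  r_0 = 6 (mod 23)
  r_1 = 420 (mod 529)
  r_2 = 7826 (mod 12167)
Final: r = 7826 with f(r) ≡ 0 mod 23^3.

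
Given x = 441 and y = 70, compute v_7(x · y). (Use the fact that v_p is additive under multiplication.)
v_7(30870) = 3

v_p(x) = 2 (factor: 441 = 7^2 · 9); v_p(y) = 1 (factor: 70 = 7^1 · 10). Additivity: v_p(xy) = v_p(x) + v_p(y) = 2 + 1 = 3. (Direct check: xy = 30870 = 7^3 · (90).)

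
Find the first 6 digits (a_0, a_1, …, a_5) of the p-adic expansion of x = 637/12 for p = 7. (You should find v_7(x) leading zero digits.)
(a_0, …, a_5) = (0, 0, 4, 6, 2, 6)

v_7(637/12) = 2, so a_0 = ... = a_1 = 0. Factor out: x = 7^2 · u with u = 13/12 a unit in ℤ_7. Expand u iteratively via a_{v+i} = u_i mod 7, u_{i+1} = (u_i − a_{v+i})/7:
  u_0 = 13/12;  a_2 = 4;  u_1 = (u_0 − 4)/7 = -5/12
  u_1 = -5/12;  a_3 = 6;  u_2 = (u_1 − 6)/7 = -11/12
  u_2 = -11/12;  a_4 = 2;  u_3 = (u_2 − 2)/7 = -5/12
  u_3 = -5/12;  a_5 = 6;  u_4 = (u_3 − 6)/7 = -11/12
Digits: (0, 0, 4, 6, 2, 6).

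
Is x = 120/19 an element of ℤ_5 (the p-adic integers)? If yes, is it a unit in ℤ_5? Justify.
x ∈ ℤ_5 but not a unit; v_5(x) = 1 > 0

ℤ_5 = {x ∈ ℚ_5 : v_5(x) ≥ 0} and ℤ_5^× = {x ∈ ℤ_5 : v_5(x) = 0}. Here v_5(120/19) = v_5(num) − v_5(den) = 1; compare against these criteria.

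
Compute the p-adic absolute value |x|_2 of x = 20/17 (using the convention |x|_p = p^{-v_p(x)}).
|20/17|_2 = 1/4

Step 1 — compute v_2(x) by factoring powers of 2 out of the numerator and denominator: v_2(20/17) = 2. Step 2 — apply |x|_p = p^{-v_p(x)} = 2^{-2} = 1/4.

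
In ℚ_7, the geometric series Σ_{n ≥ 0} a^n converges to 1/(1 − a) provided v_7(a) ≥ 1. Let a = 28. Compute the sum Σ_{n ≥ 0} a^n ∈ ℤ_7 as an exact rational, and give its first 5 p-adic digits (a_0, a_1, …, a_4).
Σ a^n = 1/(1 − a) = -1/27;  first 5 digits = (1, 4, 2, 3, 6)

v_7(a) = 1 ≥ 1, so the series converges in ℤ_7 to 1/(1 − a) = 1/(1 − 28) = -1/27. Expand this rational in ℤ_7: compute digits iteratively via d_i = x_i mod 7, x_{i+1} = (x_i − d_i)/7. The first 5 digits are (1, 4, 2, 3, 6).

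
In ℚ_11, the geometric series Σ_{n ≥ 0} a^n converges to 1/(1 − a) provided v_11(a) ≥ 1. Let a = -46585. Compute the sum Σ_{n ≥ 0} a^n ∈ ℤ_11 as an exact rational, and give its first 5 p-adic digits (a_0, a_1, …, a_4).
Σ a^n = 1/(1 − a) = 1/46586;  first 5 digits = (1, 0, 0, 9, 7)

v_11(a) = 3 ≥ 1, so the series converges in ℤ_11 to 1/(1 − a) = 1/(1 − (-46585)) = 1/46586. Expand this rational in ℤ_11: compute digits iteratively via d_i = x_i mod 11, x_{i+1} = (x_i − d_i)/11. The first 5 digits are (1, 0, 0, 9, 7).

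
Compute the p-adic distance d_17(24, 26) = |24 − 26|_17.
d_17(24, 26) = 1

Step 1 — x − y = 24 − 26 = -2. Step 2 — v_17(-2) = 0 (factor: -2 = −(17^0 · 2); the sign does not affect v_p). Step 3 — |x − y|_17 = 17^{0} = 1.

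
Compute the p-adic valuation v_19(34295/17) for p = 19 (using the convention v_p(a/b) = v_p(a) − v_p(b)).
v_19(34295/17) = 3

Factor powers of 19 from the numerator and denominator of the reduced fraction: 34295 = 19^3 · 5 and 17 = 19^0 · 17. Apply v_p(a/b) = v_p(a) − v_p(b): v_19(34295/17) = 3 − 0 = 3.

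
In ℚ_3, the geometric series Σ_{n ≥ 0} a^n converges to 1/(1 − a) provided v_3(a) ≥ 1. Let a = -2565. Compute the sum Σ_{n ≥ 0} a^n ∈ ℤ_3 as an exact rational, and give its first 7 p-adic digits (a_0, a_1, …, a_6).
Σ a^n = 1/(1 − a) = 1/2566;  first 7 digits = (1, 0, 0, 1, 1, 1, 0)

v_3(a) = 3 ≥ 1, so the series converges in ℤ_3 to 1/(1 − a) = 1/(1 − (-2565)) = 1/2566. Expand this rational in ℤ_3: compute digits iteratively via d_i = x_i mod 3, x_{i+1} = (x_i − d_i)/3. The first 7 digits are (1, 0, 0, 1, 1, 1, 0).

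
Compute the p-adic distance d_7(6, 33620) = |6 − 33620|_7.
d_7(6, 33620) = 1/16807

Step 1 — x − y = 6 − 33620 = -33614. Step 2 — v_7(-33614) = 5 (factor: -33614 = −(7^5 · 2); the sign does not affect v_p). Step 3 — |x − y|_7 = 7^{-5} = 1/16807.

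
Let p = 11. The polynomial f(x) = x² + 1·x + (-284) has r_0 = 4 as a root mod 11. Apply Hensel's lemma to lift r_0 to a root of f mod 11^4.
r_3 = 7858 (mod 14641)

Hensel: r_{i+1} = r_i − f(r_i)·(f′(r_i))^{-1} mod 11^{i+2}, f′(x) = 2x + 1. Iterate:
  r_0 = 4 (mod 11)
  r_1 = 114 (mod 121)
  r_2 = 1203 (mod 1331)
  r_3 = 7858 (mod 14641)
Final: r = 7858 satisfies f(r) ≡ 0 mod 11^4.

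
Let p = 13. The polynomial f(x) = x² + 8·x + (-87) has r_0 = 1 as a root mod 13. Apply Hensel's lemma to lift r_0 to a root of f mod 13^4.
r_3 = 27184 (mod 28561)

Hensel: r_{i+1} = r_i − f(r_i)·(f′(r_i))^{-1} mod 13^{i+2}, f′(x) = 2x + 8. Iterate:
  r_0 = 1 (mod 13)
  r_1 = 144 (mod 169)
  r_2 = 820 (mod 2197)
  r_3 = 27184 (mod 28561)
Final: r = 27184 satisfies f(r) ≡ 0 mod 13^4.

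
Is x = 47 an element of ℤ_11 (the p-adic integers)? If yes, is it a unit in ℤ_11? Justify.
x ∈ ℤ_11^× (unit); v_11(x) = 0

ℤ_11 = {x ∈ ℚ_11 : v_11(x) ≥ 0} and ℤ_11^× = {x ∈ ℤ_11 : v_11(x) = 0}. Here v_11(47) = v_11(num) − v_11(den) = 0; compare against these criteria.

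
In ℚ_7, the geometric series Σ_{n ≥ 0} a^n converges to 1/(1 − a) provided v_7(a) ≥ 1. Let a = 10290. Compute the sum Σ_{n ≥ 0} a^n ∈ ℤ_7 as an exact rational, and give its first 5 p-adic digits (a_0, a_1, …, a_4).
Σ a^n = 1/(1 − a) = -1/10289;  first 5 digits = (1, 0, 0, 2, 4)

v_7(a) = 3 ≥ 1, so the series converges in ℤ_7 to 1/(1 − a) = 1/(1 − 10290) = -1/10289. Expand this rational in ℤ_7: compute digits iteratively via d_i = x_i mod 7, x_{i+1} = (x_i − d_i)/7. The first 5 digits are (1, 0, 0, 2, 4).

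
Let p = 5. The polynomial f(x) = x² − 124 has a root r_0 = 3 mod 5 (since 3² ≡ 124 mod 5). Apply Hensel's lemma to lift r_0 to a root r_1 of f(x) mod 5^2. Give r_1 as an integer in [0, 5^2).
r_1 = 18 (mod 25)

Hensel's recurrence: r_{i+1} = r_i − f(r_i)·(f′(r_i))^{-1} mod 5^{i+2}, with f′(x) = 2x. Iterate:
  r_0 = 3 (mod 5)
  r_1 = 18 (mod 25)
Final: r_1 = 18, and one checks f(r_1) ≡ 0 mod 5^2.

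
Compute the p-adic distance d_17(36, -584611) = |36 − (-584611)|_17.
d_17(36, -584611) = 1/83521

Step 1 — x − y = 36 − (-584611) = 584647. Step 2 — v_17(584647) = 4 (factor: 584647 = (17^4 · 7); the sign does not affect v_p). Step 3 — |x − y|_17 = 17^{-4} = 1/83521.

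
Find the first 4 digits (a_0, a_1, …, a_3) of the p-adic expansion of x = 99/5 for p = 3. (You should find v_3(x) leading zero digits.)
(a_0, …, a_3) = (0, 0, 1, 1)

v_3(99/5) = 2, so a_0 = ... = a_1 = 0. Factor out: x = 3^2 · u with u = 11/5 a unit in ℤ_3. Expand u iteratively via a_{v+i} = u_i mod 3, u_{i+1} = (u_i − a_{v+i})/3:
  u_0 = 11/5;  a_2 = 1;  u_1 = (u_0 − 1)/3 = 2/5
  u_1 = 2/5;  a_3 = 1;  u_2 = (u_1 − 1)/3 = -1/5
Digits: (0, 0, 1, 1).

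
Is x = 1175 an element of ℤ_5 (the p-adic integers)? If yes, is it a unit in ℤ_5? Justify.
x ∈ ℤ_5 but not a unit; v_5(x) = 2 > 0

ℤ_5 = {x ∈ ℚ_5 : v_5(x) ≥ 0} and ℤ_5^× = {x ∈ ℤ_5 : v_5(x) = 0}. Here v_5(1175) = v_5(num) − v_5(den) = 2; compare against these criteria.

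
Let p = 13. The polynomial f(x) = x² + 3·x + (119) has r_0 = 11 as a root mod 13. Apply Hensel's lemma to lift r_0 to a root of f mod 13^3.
r_2 = 622 (mod 2197)

Hensel: r_{i+1} = r_i − f(r_i)·(f′(r_i))^{-1} mod 13^{i+2}, f′(x) = 2x + 3. Iterate:
  r_0 = 11 (mod 13)
  r_1 = 115 (mod 169)
  r_2 = 622 (mod 2197)
Final: r = 622 satisfies f(r) ≡ 0 mod 13^3.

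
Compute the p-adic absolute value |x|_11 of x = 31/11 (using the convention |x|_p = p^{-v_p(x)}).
|31/11|_11 = 11

Step 1 — compute v_11(x) by factoring powers of 11 out of the numerator and denominator: v_11(31/11) = -1. Step 2 — apply |x|_p = p^{-v_p(x)} = 11^{1} = 11.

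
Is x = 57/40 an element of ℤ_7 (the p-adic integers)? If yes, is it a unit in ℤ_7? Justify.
x ∈ ℤ_7^× (unit); v_7(x) = 0

ℤ_7 = {x ∈ ℚ_7 : v_7(x) ≥ 0} and ℤ_7^× = {x ∈ ℤ_7 : v_7(x) = 0}. Here v_7(57/40) = v_7(num) − v_7(den) = 0; compare against these criteria.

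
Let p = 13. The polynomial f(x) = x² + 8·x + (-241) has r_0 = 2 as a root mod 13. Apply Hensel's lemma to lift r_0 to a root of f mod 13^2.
r_1 = 119 (mod 169)

Hensel: r_{i+1} = r_i − f(r_i)·(f′(r_i))^{-1} mod 13^{i+2}, f′(x) = 2x + 8. Iterate:
  r_0 = 2 (mod 13)
  r_1 = 119 (mod 169)
Final: r = 119 satisfies f(r) ≡ 0 mod 13^2.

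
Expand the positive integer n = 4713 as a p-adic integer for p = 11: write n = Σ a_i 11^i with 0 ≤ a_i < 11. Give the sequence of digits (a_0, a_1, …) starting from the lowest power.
(a_0, a_1, …) = (5, 10, 5, 3)

Repeated division by 11 gives the digits low-to-high: 4713 = 5 + 10·11^1 + 5·11^2 + 3·11^3. Digit sequence: (5, 10, 5, 3).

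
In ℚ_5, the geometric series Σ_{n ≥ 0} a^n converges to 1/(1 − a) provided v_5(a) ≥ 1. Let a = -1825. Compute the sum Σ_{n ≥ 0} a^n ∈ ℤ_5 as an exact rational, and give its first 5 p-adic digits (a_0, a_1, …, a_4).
Σ a^n = 1/(1 − a) = 1/1826;  first 5 digits = (1, 0, 2, 0, 1)

v_5(a) = 2 ≥ 1, so the series converges in ℤ_5 to 1/(1 − a) = 1/(1 − (-1825)) = 1/1826. Expand this rational in ℤ_5: compute digits iteratively via d_i = x_i mod 5, x_{i+1} = (x_i − d_i)/5. The first 5 digits are (1, 0, 2, 0, 1).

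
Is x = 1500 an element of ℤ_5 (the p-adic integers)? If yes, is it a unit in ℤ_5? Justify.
x ∈ ℤ_5 but not a unit; v_5(x) = 3 > 0

ℤ_5 = {x ∈ ℚ_5 : v_5(x) ≥ 0} and ℤ_5^× = {x ∈ ℤ_5 : v_5(x) = 0}. Here v_5(1500) = v_5(num) − v_5(den) = 3; compare against these criteria.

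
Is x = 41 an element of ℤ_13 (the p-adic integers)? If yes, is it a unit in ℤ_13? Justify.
x ∈ ℤ_13^× (unit); v_13(x) = 0

ℤ_13 = {x ∈ ℚ_13 : v_13(x) ≥ 0} and ℤ_13^× = {x ∈ ℤ_13 : v_13(x) = 0}. Here v_13(41) = v_13(num) − v_13(den) = 0; compare against these criteria.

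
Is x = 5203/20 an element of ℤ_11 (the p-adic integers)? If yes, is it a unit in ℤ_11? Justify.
x ∈ ℤ_11 but not a unit; v_11(x) = 2 > 0

ℤ_11 = {x ∈ ℚ_11 : v_11(x) ≥ 0} and ℤ_11^× = {x ∈ ℤ_11 : v_11(x) = 0}. Here v_11(5203/20) = v_11(num) − v_11(den) = 2; compare against these criteria.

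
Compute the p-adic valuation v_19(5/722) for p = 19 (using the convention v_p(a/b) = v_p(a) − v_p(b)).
v_19(5/722) = -2

Factor powers of 19 from the numerator and denominator of the reduced fraction: 5 = 19^0 · 5 and 722 = 19^2 · 2. Apply v_p(a/b) = v_p(a) − v_p(b): v_19(5/722) = 0 − 2 = -2.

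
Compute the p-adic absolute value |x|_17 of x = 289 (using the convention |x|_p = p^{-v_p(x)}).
|289|_17 = 1/289

Step 1 — compute v_17(x) by factoring powers of 17 out of the numerator and denominator: v_17(289) = 2. Step 2 — apply |x|_p = p^{-v_p(x)} = 17^{-2} = 1/289.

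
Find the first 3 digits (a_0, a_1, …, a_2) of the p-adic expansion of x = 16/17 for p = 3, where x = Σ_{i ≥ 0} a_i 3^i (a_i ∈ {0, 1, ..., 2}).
(a_0, …, a_2) = (2, 0, 2)

v_3(16/17) = 0 (numerator and denominator both coprime to 3), so x ∈ ℤ_3^×. Compute digits iteratively via a_i = x_i mod 3, x_{i+1} = (x_i − a_i)/3, with x_0 = x:
  x_0 = 16/17;  a_0 = 2;  x_1 = (x_0 − 2)/3 = -6/17
  x_1 = -6/17;  a_1 = 0;  x_2 = (x_1 − 0)/3 = -2/17
  x_2 = -2/17;  a_2 = 2;  x_3 = (x_2 − 2)/3 = -12/17
Digits: (2, 0, 2).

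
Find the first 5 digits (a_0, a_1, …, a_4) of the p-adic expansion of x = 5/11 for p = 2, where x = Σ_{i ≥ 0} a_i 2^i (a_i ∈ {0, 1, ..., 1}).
(a_0, …, a_4) = (1, 1, 1, 1, 0)

v_2(5/11) = 0 (numerator and denominator both coprime to 2), so x ∈ ℤ_2^×. Compute digits iteratively via a_i = x_i mod 2, x_{i+1} = (x_i − a_i)/2, with x_0 = x:
  x_0 = 5/11;  a_0 = 1;  x_1 = (x_0 − 1)/2 = -3/11
  x_1 = -3/11;  a_1 = 1;  x_2 = (x_1 − 1)/2 = -7/11
  x_2 = -7/11;  a_2 = 1;  x_3 = (x_2 − 1)/2 = -9/11
  x_3 = -9/11;  a_3 = 1;  x_4 = (x_3 − 1)/2 = -10/11
  x_4 = -10/11;  a_4 = 0;  x_5 = (x_4 − 0)/2 = -5/11
Digits: (1, 1, 1, 1, 0).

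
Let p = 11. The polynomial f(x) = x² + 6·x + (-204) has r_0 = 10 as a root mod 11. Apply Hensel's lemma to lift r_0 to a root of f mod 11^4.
r_3 = 8249 (mod 14641)

Hensel: r_{i+1} = r_i − f(r_i)·(f′(r_i))^{-1} mod 11^{i+2}, f′(x) = 2x + 6. Iterate:
  r_0 = 10 (mod 11)
  r_1 = 21 (mod 121)
  r_2 = 263 (mod 1331)
  r_3 = 8249 (mod 14641)
Final: r = 8249 satisfies f(r) ≡ 0 mod 11^4.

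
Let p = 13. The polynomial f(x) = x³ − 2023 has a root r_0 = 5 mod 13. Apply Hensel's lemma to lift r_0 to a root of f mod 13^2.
r_1 = 161 (mod 169)

Hensel: r_{i+1} = r_i − f(r_i)/f′(r_i) mod 13^{i+2}, where f′(x) = 3x². Iterate:
  r_0 = 5 (mod 13)
  r_1 = 161 (mod 169)
Final: r = 161 with f(r) ≡ 0 mod 13^2.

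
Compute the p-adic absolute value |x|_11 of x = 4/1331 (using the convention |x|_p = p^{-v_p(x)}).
|4/1331|_11 = 1331

Step 1 — compute v_11(x) by factoring powers of 11 out of the numerator and denominator: v_11(4/1331) = -3. Step 2 — apply |x|_p = p^{-v_p(x)} = 11^{3} = 1331.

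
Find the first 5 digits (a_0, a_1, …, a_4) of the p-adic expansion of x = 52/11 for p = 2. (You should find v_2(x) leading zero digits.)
(a_0, …, a_4) = (0, 0, 1, 1, 1)

v_2(52/11) = 2, so a_0 = ... = a_1 = 0. Factor out: x = 2^2 · u with u = 13/11 a unit in ℤ_2. Expand u iteratively via a_{v+i} = u_i mod 2, u_{i+1} = (u_i − a_{v+i})/2:
  u_0 = 13/11;  a_2 = 1;  u_1 = (u_0 − 1)/2 = 1/11
  u_1 = 1/11;  a_3 = 1;  u_2 = (u_1 − 1)/2 = -5/11
  u_2 = -5/11;  a_4 = 1;  u_3 = (u_2 − 1)/2 = -8/11
Digits: (0, 0, 1, 1, 1).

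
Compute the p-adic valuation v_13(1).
v_13(1) = 0

v_13(n) is the largest exponent k such that 13^k divides n. Factor out: 1 = 13^0 · 1. (Sign doesn't affect v_p.) So v_13(1) = 0.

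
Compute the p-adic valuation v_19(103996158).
v_19(103996158) = 5

v_19(n) is the largest exponent k such that 19^k divides n. Factor out: 103996158 = 19^5 · 42. (Sign doesn't affect v_p.) So v_19(103996158) = 5.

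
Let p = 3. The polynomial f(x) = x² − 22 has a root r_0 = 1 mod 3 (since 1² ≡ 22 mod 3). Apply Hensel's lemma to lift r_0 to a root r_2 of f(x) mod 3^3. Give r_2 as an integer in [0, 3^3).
r_2 = 7 (mod 27)

Hensel's recurrence: r_{i+1} = r_i − f(r_i)·(f′(r_i))^{-1} mod 3^{i+2}, with f′(x) = 2x. Iterate:
  r_0 = 1 (mod 3)
  r_1 = 7 (mod 9)
  r_2 = 7 (mod 27)
Final: r_2 = 7, and one checks f(r_2) ≡ 0 mod 3^3.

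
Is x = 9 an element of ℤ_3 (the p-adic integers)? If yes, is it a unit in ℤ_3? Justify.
x ∈ ℤ_3 but not a unit; v_3(x) = 2 > 0

ℤ_3 = {x ∈ ℚ_3 : v_3(x) ≥ 0} and ℤ_3^× = {x ∈ ℤ_3 : v_3(x) = 0}. Here v_3(9) = v_3(num) − v_3(den) = 2; compare against these criteria.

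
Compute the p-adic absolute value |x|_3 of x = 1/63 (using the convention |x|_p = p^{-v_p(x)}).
|1/63|_3 = 9

Step 1 — compute v_3(x) by factoring powers of 3 out of the numerator and denominator: v_3(1/63) = -2. Step 2 — apply |x|_p = p^{-v_p(x)} = 3^{2} = 9.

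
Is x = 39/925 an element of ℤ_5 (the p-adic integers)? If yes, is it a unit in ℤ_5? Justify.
x ∉ ℤ_5 (v_5(x) = -2 < 0)

ℤ_5 = {x ∈ ℚ_5 : v_5(x) ≥ 0} and ℤ_5^× = {x ∈ ℤ_5 : v_5(x) = 0}. Here v_5(39/925) = v_5(num) − v_5(den) = -2; compare against these criteria.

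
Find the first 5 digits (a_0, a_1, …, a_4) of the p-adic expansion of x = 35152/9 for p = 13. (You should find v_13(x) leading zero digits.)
(a_0, …, a_4) = (0, 0, 0, 9, 11)

v_13(35152/9) = 3, so a_0 = ... = a_2 = 0. Factor out: x = 13^3 · u with u = 16/9 a unit in ℤ_13. Expand u iteratively via a_{v+i} = u_i mod 13, u_{i+1} = (u_i − a_{v+i})/13:
  u_0 = 16/9;  a_3 = 9;  u_1 = (u_0 − 9)/13 = -5/9
  u_1 = -5/9;  a_4 = 11;  u_2 = (u_1 − 11)/13 = -8/9
Digits: (0, 0, 0, 9, 11).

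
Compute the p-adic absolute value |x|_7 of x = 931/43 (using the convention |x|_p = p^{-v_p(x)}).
|931/43|_7 = 1/49

Step 1 — compute v_7(x) by factoring powers of 7 out of the numerator and denominator: v_7(931/43) = 2. Step 2 — apply |x|_p = p^{-v_p(x)} = 7^{-2} = 1/49.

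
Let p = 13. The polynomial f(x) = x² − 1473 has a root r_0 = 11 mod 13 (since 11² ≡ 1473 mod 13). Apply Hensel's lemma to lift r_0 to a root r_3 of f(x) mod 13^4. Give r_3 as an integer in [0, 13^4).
r_3 = 26037 (mod 28561)

Hensel's recurrence: r_{i+1} = r_i − f(r_i)·(f′(r_i))^{-1} mod 13^{i+2}, with f′(x) = 2x. Iterate:
  r_0 = 11 (mod 13)
  r_1 = 11 (mod 169)
  r_2 = 1870 (mod 2197)
  r_3 = 26037 (mod 28561)
Final: r_3 = 26037, and one checks f(r_3) ≡ 0 mod 13^4.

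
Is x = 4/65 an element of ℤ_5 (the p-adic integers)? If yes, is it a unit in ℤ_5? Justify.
x ∉ ℤ_5 (v_5(x) = -1 < 0)

ℤ_5 = {x ∈ ℚ_5 : v_5(x) ≥ 0} and ℤ_5^× = {x ∈ ℤ_5 : v_5(x) = 0}. Here v_5(4/65) = v_5(num) − v_5(den) = -1; compare against these criteria.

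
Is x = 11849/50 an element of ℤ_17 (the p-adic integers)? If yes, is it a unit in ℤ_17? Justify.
x ∈ ℤ_17 but not a unit; v_17(x) = 2 > 0

ℤ_17 = {x ∈ ℚ_17 : v_17(x) ≥ 0} and ℤ_17^× = {x ∈ ℤ_17 : v_17(x) = 0}. Here v_17(11849/50) = v_17(num) − v_17(den) = 2; compare against these criteria.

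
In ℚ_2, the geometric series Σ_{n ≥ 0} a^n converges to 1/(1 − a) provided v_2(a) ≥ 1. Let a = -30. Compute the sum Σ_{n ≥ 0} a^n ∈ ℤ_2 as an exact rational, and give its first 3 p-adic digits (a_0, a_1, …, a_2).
Σ a^n = 1/(1 − a) = 1/31;  first 3 digits = (1, 1, 1)

v_2(a) = 1 ≥ 1, so the series converges in ℤ_2 to 1/(1 − a) = 1/(1 − (-30)) = 1/31. Expand this rational in ℤ_2: compute digits iteratively via d_i = x_i mod 2, x_{i+1} = (x_i − d_i)/2. The first 3 digits are (1, 1, 1).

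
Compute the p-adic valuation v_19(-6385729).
v_19(-6385729) = 4

v_19(n) is the largest exponent k such that 19^k divides n. Factor out: -6385729 = -19^4 · 49. (Sign doesn't affect v_p.) So v_19(-6385729) = 4.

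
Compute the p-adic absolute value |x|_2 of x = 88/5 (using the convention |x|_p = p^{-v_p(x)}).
|88/5|_2 = 1/8

Step 1 — compute v_2(x) by factoring powers of 2 out of the numerator and denominator: v_2(88/5) = 3. Step 2 — apply |x|_p = p^{-v_p(x)} = 2^{-3} = 1/8.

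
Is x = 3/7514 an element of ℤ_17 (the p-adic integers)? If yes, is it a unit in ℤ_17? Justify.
x ∉ ℤ_17 (v_17(x) = -2 < 0)

ℤ_17 = {x ∈ ℚ_17 : v_17(x) ≥ 0} and ℤ_17^× = {x ∈ ℤ_17 : v_17(x) = 0}. Here v_17(3/7514) = v_17(num) − v_17(den) = -2; compare against these criteria.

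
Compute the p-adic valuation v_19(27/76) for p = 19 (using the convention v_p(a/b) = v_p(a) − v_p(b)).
v_19(27/76) = -1

Factor powers of 19 from the numerator and denominator of the reduced fraction: 27 = 19^0 · 27 and 76 = 19^1 · 4. Apply v_p(a/b) = v_p(a) − v_p(b): v_19(27/76) = 0 − 1 = -1.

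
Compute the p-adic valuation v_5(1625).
v_5(1625) = 3

v_5(n) is the largest exponent k such that 5^k divides n. Factor out: 1625 = 5^3 · 13. (Sign doesn't affect v_p.) So v_5(1625) = 3.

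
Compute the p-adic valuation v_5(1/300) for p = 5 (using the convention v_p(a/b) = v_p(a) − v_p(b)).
v_5(1/300) = -2

Factor powers of 5 from the numerator and denominator of the reduced fraction: 1 = 5^0 · 1 and 300 = 5^2 · 12. Apply v_p(a/b) = v_p(a) − v_p(b): v_5(1/300) = 0 − 2 = -2.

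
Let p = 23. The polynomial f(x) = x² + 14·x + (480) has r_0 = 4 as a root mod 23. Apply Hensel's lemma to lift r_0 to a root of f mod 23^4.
r_3 = 111117 (mod 279841)

Hensel: r_{i+1} = r_i − f(r_i)·(f′(r_i))^{-1} mod 23^{i+2}, f′(x) = 2x + 14. Iterate:
  r_0 = 4 (mod 23)
  r_1 = 27 (mod 529)
  r_2 = 1614 (mod 12167)
  r_3 = 111117 (mod 279841)
Final: r = 111117 satisfies f(r) ≡ 0 mod 23^4.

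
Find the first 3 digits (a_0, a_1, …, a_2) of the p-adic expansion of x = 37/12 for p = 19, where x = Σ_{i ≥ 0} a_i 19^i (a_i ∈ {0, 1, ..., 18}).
(a_0, …, a_2) = (11, 17, 7)

v_19(37/12) = 0 (numerator and denominator both coprime to 19), so x ∈ ℤ_19^×. Compute digits iteratively via a_i = x_i mod 19, x_{i+1} = (x_i − a_i)/19, with x_0 = x:
  x_0 = 37/12;  a_0 = 11;  x_1 = (x_0 − 11)/19 = -5/12
  x_1 = -5/12;  a_1 = 17;  x_2 = (x_1 − 17)/19 = -11/12
  x_2 = -11/12;  a_2 = 7;  x_3 = (x_2 − 7)/19 = -5/12
Digits: (11, 17, 7).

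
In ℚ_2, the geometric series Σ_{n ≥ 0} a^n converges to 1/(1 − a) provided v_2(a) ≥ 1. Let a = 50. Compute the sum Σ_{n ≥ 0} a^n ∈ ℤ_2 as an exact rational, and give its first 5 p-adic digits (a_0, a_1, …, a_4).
Σ a^n = 1/(1 − a) = -1/49;  first 5 digits = (1, 1, 1, 1, 0)

v_2(a) = 1 ≥ 1, so the series converges in ℤ_2 to 1/(1 − a) = 1/(1 − 50) = -1/49. Expand this rational in ℤ_2: compute digits iteratively via d_i = x_i mod 2, x_{i+1} = (x_i − d_i)/2. The first 5 digits are (1, 1, 1, 1, 0).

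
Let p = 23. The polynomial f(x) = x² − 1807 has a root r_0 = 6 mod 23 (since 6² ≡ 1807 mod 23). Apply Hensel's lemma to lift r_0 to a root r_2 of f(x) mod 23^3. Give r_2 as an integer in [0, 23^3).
r_2 = 4077 (mod 12167)

Hensel's recurrence: r_{i+1} = r_i − f(r_i)·(f′(r_i))^{-1} mod 23^{i+2}, with f′(x) = 2x. Iterate:
  r_0 = 6 (mod 23)
  r_1 = 374 (mod 529)
  r_2 = 4077 (mod 12167)
Final: r_2 = 4077, and one checks f(r_2) ≡ 0 mod 23^3.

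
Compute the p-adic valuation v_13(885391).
v_13(885391) = 4

v_13(n) is the largest exponent k such that 13^k divides n. Factor out: 885391 = 13^4 · 31. (Sign doesn't affect v_p.) So v_13(885391) = 4.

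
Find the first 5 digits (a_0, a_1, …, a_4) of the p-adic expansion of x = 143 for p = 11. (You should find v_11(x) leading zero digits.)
(a_0, …, a_4) = (0, 2, 1, 0, 0)

v_11(143) = 1, so a_0 = ... = a_0 = 0. Factor out: x = 11^1 · u with u = 13 a unit in ℤ_11. Expand u iteratively via a_{v+i} = u_i mod 11, u_{i+1} = (u_i − a_{v+i})/11:
  u_0 = 13;  a_1 = 2;  u_1 = (u_0 − 2)/11 = 1
  u_1 = 1;  a_2 = 1;  u_2 = (u_1 − 1)/11 = 0
  u_2 = 0;  a_3 = 0;  u_3 = (u_2 − 0)/11 = 0
  u_3 = 0;  a_4 = 0;  u_4 = (u_3 − 0)/11 = 0
Digits: (0, 2, 1, 0, 0).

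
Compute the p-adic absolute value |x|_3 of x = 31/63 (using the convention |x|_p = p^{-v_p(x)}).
|31/63|_3 = 9

Step 1 — compute v_3(x) by factoring powers of 3 out of the numerator and denominator: v_3(31/63) = -2. Step 2 — apply |x|_p = p^{-v_p(x)} = 3^{2} = 9.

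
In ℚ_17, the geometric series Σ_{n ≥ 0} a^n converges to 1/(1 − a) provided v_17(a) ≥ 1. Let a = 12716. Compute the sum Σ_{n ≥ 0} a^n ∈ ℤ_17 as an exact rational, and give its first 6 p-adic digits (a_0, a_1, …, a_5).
Σ a^n = 1/(1 − a) = -1/12715;  first 6 digits = (1, 0, 10, 2, 15, 11)

v_17(a) = 2 ≥ 1, so the series converges in ℤ_17 to 1/(1 − a) = 1/(1 − 12716) = -1/12715. Expand this rational in ℤ_17: compute digits iteratively via d_i = x_i mod 17, x_{i+1} = (x_i − d_i)/17. The first 6 digits are (1, 0, 10, 2, 15, 11).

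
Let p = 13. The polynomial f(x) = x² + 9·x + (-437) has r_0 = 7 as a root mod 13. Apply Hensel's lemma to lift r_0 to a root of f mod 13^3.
r_2 = 1814 (mod 2197)

Hensel: r_{i+1} = r_i − f(r_i)·(f′(r_i))^{-1} mod 13^{i+2}, f′(x) = 2x + 9. Iterate:
  r_0 = 7 (mod 13)
  r_1 = 124 (mod 169)
  r_2 = 1814 (mod 2197)
Final: r = 1814 satisfies f(r) ≡ 0 mod 13^3.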